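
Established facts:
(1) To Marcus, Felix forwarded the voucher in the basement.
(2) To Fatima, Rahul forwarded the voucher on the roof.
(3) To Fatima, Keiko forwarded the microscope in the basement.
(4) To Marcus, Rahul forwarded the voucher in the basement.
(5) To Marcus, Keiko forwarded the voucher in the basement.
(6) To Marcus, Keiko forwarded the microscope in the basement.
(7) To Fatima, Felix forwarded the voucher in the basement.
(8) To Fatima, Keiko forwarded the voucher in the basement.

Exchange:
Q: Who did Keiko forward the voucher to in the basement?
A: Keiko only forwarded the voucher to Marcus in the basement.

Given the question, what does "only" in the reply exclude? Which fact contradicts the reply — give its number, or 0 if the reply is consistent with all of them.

8

Answering "Who did ... to ...?" puts focus on the recipient — here, "Marcus".
So "only" ranges over recipients; the rest (same agent, thing, setting (Keiko / the voucher / in the basement)) is presupposed.
Fact (8) shares the background with a different recipient (Fatima) — counterexample.
(Fact (6) would refute a reading with focus on the thing — but that is not what the question asks.)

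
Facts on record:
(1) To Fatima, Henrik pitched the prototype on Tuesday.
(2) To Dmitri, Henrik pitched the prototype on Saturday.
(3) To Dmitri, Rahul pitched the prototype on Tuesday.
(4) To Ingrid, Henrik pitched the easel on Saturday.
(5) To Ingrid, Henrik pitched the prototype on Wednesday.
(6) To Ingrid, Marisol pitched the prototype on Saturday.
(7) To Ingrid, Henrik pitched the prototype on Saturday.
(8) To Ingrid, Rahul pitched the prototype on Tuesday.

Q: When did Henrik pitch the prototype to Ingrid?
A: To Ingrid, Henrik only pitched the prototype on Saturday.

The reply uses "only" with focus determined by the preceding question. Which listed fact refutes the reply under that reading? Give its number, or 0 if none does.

5

The question "When did ...?" targets the setting, so in the reply the focus falls on "on Saturday".
"Only" then excludes alternative settings while the background — same agent, thing, recipient (Henrik / the prototype / Ingrid) — is held fixed.
Fact (5) shares the background with a different setting (on Wednesday) — counterexample.
(Fact (4) would refute a reading with focus on the thing — but that is not what the question asks.)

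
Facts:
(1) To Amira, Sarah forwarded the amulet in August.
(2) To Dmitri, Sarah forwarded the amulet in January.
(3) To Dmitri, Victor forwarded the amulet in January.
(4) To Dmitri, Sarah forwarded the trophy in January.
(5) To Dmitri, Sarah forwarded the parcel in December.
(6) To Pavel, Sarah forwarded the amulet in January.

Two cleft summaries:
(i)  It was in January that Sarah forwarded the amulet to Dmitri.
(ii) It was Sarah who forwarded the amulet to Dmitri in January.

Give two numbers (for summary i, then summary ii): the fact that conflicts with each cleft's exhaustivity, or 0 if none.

0, 3

(i): focus "in January". No fact shares agent = Sarah, thing = the amulet, recipient = Dmitri with a different setting. 0.
(ii): focus "Sarah". Looking for thing = the amulet, recipient = Dmitri, setting = in January with some other agent — fact (3) has Victor there. Refuted.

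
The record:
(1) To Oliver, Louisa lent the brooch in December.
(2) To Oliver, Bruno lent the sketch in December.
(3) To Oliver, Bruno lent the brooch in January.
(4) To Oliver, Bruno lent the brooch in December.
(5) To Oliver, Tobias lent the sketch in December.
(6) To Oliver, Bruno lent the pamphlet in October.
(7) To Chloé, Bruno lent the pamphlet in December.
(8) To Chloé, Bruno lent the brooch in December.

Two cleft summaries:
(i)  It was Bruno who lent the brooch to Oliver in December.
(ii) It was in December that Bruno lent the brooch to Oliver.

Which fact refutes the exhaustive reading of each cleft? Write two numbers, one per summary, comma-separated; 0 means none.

1, 3

(i): focus "Bruno". Looking for same thing, recipient, setting (the brooch / Oliver / in December) with some other agent — fact (1) has Louisa there. Refuted.
(ii): focus "in December". Looking for same agent, thing, recipient (Bruno / the brooch / Oliver) with some other setting — fact (3) has in January there. Refuted.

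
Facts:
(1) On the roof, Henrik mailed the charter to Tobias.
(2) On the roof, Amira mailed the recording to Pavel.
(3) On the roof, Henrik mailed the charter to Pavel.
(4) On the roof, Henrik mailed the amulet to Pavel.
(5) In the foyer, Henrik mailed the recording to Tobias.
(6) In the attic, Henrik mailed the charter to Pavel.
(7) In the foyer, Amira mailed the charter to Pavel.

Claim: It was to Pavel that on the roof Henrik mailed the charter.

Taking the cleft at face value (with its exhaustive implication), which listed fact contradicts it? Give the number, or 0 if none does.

Focus of the cleft: "Pavel" (the recipient). Presupposed background: agent = Henrik, thing = the charter, setting = on the roof.
The exhaustive reading says no other recipient fits that background.
But fact (1) also has agent = Henrik, thing = the charter, setting = on the roof, with recipient = Tobias — so the exhaustive reading fails.

1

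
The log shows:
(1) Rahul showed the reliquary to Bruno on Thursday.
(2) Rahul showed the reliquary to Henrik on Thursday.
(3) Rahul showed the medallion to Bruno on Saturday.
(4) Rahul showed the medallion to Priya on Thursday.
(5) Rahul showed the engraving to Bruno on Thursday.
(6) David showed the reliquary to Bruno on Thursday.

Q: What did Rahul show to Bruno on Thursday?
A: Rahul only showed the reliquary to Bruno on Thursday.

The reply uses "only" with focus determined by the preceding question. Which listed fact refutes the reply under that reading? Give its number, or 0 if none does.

5

The question "What did ...?" targets the thing, so in the reply the focus falls on "the reliquary".
So "only" ranges over things; the rest (Rahul as agent and Bruno as recipient and on Thursday as setting) is presupposed.
Fact (5) shares the background with a different thing (the engraving) — counterexample.
(Fact (2) would refute a reading with focus on the recipient — but that is not what the question asks.)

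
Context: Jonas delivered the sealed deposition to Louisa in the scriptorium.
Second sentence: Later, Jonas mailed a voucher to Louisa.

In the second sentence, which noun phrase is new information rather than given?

"Jonas" and "Louisa" in the second sentence are given — already mentioned in the context.
"a voucher" has no antecedent in the context; it is discourse-new (the indefinite article also signals a new referent).

a voucher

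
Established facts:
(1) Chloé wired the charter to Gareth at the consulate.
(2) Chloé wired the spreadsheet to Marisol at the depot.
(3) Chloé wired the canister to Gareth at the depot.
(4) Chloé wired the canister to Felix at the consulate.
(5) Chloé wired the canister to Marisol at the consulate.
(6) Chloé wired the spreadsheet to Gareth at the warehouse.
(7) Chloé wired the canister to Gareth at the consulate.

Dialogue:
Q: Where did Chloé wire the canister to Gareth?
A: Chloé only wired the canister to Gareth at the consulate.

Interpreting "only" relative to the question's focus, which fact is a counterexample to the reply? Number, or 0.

3

The question "Where did ...?" targets the setting, so in the reply the focus falls on "at the consulate".
"Only" then excludes alternative settings while the background — agent = Chloé, thing = the canister, recipient = Gareth — is held fixed.
Fact (3) keeps agent = Chloé, thing = the canister, recipient = Gareth but has setting = at the depot; that refutes the reply.
(Fact (4) would refute a reading with focus on the recipient — but that is not what the question asks.)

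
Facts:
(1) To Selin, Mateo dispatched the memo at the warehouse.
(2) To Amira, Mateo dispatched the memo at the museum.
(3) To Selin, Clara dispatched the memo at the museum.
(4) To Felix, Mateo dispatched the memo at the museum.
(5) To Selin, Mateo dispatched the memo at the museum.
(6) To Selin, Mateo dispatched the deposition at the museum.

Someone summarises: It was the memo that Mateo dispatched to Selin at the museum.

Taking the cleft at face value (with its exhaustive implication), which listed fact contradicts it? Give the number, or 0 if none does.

6

Focus of the cleft: "the memo" (the thing). Presupposed background: same agent, recipient, setting (Mateo / Selin / at the museum).
Exhaustivity: the memo is the only thing satisfying that background.
But fact (6) also has same agent, recipient, setting (Mateo / Selin / at the museum), with thing = the deposition — so the exhaustive reading fails.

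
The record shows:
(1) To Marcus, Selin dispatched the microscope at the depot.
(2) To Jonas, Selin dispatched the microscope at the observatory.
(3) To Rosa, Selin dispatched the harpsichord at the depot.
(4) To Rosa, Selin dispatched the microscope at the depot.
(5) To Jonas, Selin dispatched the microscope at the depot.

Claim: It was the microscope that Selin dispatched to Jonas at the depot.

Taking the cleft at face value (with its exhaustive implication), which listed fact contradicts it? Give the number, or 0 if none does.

0

The cleft puts "the microscope" in focus and presupposes the open proposition with agent = Selin, recipient = Jonas, setting = at the depot.
Exhaustivity: the microscope is the only thing satisfying that background.
Every other fact differs from the presupposition on some backgrounded slot, so none challenges the exhaustivity.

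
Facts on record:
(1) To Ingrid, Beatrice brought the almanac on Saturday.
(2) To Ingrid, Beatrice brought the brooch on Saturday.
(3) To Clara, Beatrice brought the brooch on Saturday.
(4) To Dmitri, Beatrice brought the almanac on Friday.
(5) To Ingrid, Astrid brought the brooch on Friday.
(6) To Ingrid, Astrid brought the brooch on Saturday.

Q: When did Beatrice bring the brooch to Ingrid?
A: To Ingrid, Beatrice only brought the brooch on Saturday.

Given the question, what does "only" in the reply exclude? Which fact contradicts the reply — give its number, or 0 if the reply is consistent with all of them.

The question "When did ...?" targets the setting, so in the reply the focus falls on "on Saturday".
"Only" then excludes alternative settings while the background — Beatrice as agent and the brooch as thing and Ingrid as recipient — is held fixed.
No listed fact shares that background with another setting. Nothing contradicts the reply.
(Fact (3) would refute a reading with focus on the recipient — but that is not what the question asks.)

0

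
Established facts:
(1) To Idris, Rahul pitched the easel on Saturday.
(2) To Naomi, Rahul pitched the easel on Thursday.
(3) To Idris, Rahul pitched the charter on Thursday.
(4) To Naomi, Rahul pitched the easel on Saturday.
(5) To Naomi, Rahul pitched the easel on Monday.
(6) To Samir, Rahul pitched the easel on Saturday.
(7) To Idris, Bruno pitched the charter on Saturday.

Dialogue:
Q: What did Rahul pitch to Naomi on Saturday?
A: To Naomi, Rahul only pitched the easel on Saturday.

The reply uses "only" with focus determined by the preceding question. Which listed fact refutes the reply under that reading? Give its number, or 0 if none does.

The question "What did ...?" targets the thing, so in the reply the focus falls on "the easel".
"Only" then excludes alternative things while the background — Rahul as agent and Naomi as recipient and on Saturday as setting — is held fixed.
No fact keeps Rahul as agent and Naomi as recipient and on Saturday as setting while changing the thing; every other fact differs on something backgrounded. The reply stands.
(Fact (1) would refute a reading with focus on the recipient — but that is not what the question asks.)

0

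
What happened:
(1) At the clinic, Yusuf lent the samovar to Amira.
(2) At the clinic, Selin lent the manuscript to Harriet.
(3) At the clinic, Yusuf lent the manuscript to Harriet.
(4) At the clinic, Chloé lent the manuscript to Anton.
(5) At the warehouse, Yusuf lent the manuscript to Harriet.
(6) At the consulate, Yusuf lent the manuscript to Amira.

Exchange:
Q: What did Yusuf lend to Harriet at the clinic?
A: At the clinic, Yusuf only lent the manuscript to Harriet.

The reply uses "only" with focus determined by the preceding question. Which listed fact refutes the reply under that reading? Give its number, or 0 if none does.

The question "What did ...?" targets the thing, so in the reply the focus falls on "the manuscript".
"Only" then excludes alternative things while the background — agent = Yusuf, recipient = Harriet, setting = at the clinic — is held fixed.
No fact keeps agent = Yusuf, recipient = Harriet, setting = at the clinic while changing the thing; every other fact differs on something backgrounded. The reply stands.
(Fact (5) would refute a reading with focus on the setting — but that is not what the question asks.)

0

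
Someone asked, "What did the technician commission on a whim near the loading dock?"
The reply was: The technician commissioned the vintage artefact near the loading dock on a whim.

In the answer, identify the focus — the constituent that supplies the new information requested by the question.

the vintage artefact

The wh-word "what" asks about the direct object.
In the answer, "the technician", "on a whim" and "near the loading dock" are given — repeated from the question.
The constituent filling the direct object gap is "the vintage artefact"; that is the focus and would carry nuclear stress.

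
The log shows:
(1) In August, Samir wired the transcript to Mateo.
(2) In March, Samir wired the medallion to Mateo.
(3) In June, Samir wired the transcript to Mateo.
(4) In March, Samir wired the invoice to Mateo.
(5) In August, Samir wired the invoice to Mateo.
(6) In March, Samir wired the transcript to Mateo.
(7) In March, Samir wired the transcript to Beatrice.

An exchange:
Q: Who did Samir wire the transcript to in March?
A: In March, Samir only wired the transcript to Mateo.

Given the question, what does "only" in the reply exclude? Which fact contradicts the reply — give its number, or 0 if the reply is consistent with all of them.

7

Answering "Who did ... to ...?" puts focus on the recipient — here, "Mateo".
So "only" ranges over recipients; the rest (agent = Samir, thing = the transcript, setting = in March) is presupposed.
Fact (7) shares the background with a different recipient (Beatrice) — counterexample.
(Fact (2) would refute a reading with focus on the thing — but that is not what the question asks.)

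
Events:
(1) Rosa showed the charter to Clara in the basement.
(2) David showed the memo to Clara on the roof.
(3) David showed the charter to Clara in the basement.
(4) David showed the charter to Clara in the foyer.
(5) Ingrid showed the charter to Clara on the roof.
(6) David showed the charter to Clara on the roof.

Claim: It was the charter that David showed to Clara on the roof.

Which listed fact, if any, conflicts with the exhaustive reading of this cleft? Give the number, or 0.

The cleft puts "the charter" in focus and presupposes the open proposition with David as agent and Clara as recipient and on the roof as setting.
Exhaustivity: the charter is the only thing satisfying that background.
But fact (2) also has David as agent and Clara as recipient and on the roof as setting, with thing = the memo — so the exhaustive reading fails.

2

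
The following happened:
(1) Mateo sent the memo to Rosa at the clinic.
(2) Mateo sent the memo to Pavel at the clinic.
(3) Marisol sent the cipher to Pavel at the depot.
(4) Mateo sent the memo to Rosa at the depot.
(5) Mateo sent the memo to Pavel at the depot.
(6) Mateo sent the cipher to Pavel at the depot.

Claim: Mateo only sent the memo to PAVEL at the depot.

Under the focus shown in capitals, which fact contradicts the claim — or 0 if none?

4

The capitals mark "Pavel" as focus. So "only" rules out other recipients, with the rest (Mateo as agent and the memo as thing and at the depot as setting) as background.
Fact (4) matches on Mateo as agent and the memo as thing and at the depot as setting, but has recipient = Rosa instead. That refutes the claim.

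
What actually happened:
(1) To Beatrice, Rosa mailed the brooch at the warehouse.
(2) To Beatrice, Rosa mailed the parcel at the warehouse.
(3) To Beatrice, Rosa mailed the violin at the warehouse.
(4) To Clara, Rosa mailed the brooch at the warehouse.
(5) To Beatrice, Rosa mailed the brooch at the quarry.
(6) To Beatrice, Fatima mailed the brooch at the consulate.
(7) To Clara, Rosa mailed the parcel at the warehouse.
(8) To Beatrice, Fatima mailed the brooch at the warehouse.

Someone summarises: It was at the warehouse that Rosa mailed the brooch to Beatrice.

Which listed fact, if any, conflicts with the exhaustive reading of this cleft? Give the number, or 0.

5

The cleft puts "at the warehouse" in focus and presupposes the open proposition with Rosa as agent and the brooch as thing and Beatrice as recipient.
The exhaustive reading says no other setting fits that background.
But fact (5) also has Rosa as agent and the brooch as thing and Beatrice as recipient, with setting = at the quarry — so the exhaustive reading fails.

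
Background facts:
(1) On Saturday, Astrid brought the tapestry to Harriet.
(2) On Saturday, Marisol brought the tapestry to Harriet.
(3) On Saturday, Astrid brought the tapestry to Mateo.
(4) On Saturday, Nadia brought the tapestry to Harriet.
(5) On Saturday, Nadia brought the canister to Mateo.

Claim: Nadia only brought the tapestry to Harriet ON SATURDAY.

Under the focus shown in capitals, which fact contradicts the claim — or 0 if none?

0

The capitals mark "on Saturday" as focus. So "only" rules out other settings, with the rest (same agent, thing, recipient (Nadia / the tapestry / Harriet)) as background.
Every other fact changes something in the background, not just the setting. Nothing refutes the claim.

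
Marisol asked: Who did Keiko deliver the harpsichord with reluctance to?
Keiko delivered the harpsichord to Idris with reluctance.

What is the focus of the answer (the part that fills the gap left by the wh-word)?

to Idris

The wh-word "who" asks about the recipient.
In the answer, "Keiko", "the harpsichord" and "with reluctance" are given — repeated from the question.
The constituent filling the recipient gap is "to Idris"; that is the focus and would carry nuclear stress.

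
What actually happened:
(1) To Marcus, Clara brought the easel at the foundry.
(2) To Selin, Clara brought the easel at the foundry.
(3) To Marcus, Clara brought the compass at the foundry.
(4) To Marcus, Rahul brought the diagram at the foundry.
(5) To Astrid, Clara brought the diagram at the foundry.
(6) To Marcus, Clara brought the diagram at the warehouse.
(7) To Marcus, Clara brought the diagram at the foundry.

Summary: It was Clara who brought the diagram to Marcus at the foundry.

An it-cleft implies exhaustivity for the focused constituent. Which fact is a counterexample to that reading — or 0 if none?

Focus of the cleft: "Clara" (the agent). Presupposed background: same thing, recipient, setting (the diagram / Marcus / at the foundry).
The exhaustive reading says no other agent fits that background.
Fact (4) shares the background but with agent = Rahul; exhaustivity is violated.

4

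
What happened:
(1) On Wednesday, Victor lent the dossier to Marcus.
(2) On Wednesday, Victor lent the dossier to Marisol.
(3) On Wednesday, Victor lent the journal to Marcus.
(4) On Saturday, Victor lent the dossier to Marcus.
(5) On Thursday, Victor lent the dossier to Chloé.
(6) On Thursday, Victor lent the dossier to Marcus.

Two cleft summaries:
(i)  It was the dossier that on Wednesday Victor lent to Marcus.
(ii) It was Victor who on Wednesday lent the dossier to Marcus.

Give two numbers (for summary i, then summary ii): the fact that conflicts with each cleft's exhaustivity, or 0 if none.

(i): focus "the dossier". Looking for same agent, recipient, setting (Victor / Marcus / on Wednesday) with some other thing — fact (3) has the journal there. Refuted.
(ii): focus "Victor". No fact shares same thing, recipient, setting (the dossier / Marcus / on Wednesday) with a different agent. 0.

3, 0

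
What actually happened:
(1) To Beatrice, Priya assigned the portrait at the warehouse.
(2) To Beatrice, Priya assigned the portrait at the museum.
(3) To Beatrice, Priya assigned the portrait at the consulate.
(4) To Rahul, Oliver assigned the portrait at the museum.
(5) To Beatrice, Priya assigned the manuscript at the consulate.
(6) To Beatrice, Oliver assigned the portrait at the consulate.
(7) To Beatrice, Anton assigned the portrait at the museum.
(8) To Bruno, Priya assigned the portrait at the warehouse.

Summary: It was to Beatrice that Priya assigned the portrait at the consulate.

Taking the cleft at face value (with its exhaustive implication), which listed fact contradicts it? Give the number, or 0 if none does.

The cleft puts "Beatrice" in focus and presupposes the open proposition with agent = Priya, thing = the portrait, setting = at the consulate.
Exhaustivity: Beatrice is the only recipient satisfying that background.
No listed fact matches the background with a different recipient. Exhaustivity holds.

0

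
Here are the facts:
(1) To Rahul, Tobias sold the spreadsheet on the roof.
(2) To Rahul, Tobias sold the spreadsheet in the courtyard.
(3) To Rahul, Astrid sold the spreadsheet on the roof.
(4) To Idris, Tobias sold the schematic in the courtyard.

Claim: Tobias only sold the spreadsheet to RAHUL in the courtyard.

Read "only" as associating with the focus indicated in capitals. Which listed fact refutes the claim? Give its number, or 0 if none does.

0

Focus (in capitals) is "Rahul" — the recipient. "Only" excludes alternative recipients while holding fixed same agent, thing, setting (Tobias / the spreadsheet / in the courtyard).
No fact matches same agent, thing, setting (Tobias / the spreadsheet / in the courtyard) with a different recipient — every other fact differs on at least one backgrounded slot. So no fact refutes it.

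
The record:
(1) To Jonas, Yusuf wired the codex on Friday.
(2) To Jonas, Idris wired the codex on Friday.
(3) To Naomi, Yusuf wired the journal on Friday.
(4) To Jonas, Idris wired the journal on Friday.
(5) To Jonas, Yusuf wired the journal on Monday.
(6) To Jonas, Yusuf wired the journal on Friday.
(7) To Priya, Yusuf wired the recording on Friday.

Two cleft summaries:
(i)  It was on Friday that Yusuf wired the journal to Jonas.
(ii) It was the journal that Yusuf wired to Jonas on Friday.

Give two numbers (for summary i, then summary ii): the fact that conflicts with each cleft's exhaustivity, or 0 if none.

(i): focus "on Friday". Looking for agent = Yusuf, thing = the journal, recipient = Jonas with some other setting — fact (5) has on Monday there. Refuted.
(ii): focus "the journal". Looking for agent = Yusuf, recipient = Jonas, setting = on Friday with some other thing — fact (1) has the codex there. Refuted.

5, 1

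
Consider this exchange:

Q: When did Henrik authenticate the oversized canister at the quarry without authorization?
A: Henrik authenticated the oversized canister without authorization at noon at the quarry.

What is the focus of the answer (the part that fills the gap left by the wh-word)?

at noon

The wh-word "when" asks about the time.
In the answer, "Henrik", "the oversized canister", "without authorization" and "at the quarry" are given — repeated from the question.
The constituent filling the time gap is "at noon"; that is the focus and would carry nuclear stress.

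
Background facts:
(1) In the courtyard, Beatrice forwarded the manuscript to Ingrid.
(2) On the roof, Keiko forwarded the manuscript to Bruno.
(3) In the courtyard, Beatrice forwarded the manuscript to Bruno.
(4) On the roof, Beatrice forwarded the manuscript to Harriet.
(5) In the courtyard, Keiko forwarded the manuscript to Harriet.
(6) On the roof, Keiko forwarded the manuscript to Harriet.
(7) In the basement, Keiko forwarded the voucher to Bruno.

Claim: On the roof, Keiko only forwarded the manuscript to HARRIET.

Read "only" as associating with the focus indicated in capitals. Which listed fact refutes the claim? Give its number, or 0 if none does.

The capitals mark "Harriet" as focus. So "only" rules out other recipients, with the rest (Keiko as agent and the manuscript as thing and on the roof as setting) as background.
Fact (2) matches on Keiko as agent and the manuscript as thing and on the roof as setting, but has recipient = Bruno instead. That refutes the claim.

2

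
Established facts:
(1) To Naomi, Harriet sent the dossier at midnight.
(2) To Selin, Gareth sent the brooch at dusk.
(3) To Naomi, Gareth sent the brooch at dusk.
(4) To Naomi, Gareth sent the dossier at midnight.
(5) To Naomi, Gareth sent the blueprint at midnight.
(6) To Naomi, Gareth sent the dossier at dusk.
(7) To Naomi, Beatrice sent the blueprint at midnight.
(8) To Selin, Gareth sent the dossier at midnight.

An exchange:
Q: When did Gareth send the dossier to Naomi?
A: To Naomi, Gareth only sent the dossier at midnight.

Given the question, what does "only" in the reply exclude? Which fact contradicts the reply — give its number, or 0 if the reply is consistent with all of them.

The question "When did ...?" targets the setting, so in the reply the focus falls on "at midnight".
"Only" then excludes alternative settings while the background — same agent, thing, recipient (Gareth / the dossier / Naomi) — is held fixed.
Fact (6) shares the background with a different setting (at dusk) — counterexample.
(Fact (5) would refute a reading with focus on the thing — but that is not what the question asks.)

6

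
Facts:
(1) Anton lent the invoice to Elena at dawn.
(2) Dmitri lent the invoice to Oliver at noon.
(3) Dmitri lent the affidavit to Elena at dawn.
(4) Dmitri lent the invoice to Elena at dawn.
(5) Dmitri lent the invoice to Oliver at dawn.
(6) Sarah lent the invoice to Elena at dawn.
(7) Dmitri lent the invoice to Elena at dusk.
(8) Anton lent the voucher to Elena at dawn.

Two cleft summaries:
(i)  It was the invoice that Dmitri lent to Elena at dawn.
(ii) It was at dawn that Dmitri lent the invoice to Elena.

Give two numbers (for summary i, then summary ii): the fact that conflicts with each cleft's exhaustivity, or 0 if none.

(i): focus "the invoice". Looking for same agent, recipient, setting (Dmitri / Elena / at dawn) with some other thing — fact (3) has the affidavit there. Refuted.
(ii): focus "at dawn". Looking for same agent, thing, recipient (Dmitri / the invoice / Elena) with some other setting — fact (7) has at dusk there. Refuted.

3, 7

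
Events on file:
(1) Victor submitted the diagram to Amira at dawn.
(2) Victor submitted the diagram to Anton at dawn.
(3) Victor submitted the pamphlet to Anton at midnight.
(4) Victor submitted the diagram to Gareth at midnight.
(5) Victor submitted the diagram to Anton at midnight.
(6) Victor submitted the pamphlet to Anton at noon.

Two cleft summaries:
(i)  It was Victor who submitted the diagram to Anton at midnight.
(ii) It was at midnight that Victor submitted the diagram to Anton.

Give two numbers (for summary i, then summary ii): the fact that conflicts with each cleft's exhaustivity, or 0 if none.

0, 2

Summary (i) focuses "Victor" (the agent); background thing = the diagram, recipient = Anton, setting = at midnight. No fact matches that background with a different agent, so 0.
Summary (ii) focuses "at midnight" (the setting); background agent = Victor, thing = the diagram, recipient = Anton. Fact (2) matches that background with setting = at dawn — refutes (ii).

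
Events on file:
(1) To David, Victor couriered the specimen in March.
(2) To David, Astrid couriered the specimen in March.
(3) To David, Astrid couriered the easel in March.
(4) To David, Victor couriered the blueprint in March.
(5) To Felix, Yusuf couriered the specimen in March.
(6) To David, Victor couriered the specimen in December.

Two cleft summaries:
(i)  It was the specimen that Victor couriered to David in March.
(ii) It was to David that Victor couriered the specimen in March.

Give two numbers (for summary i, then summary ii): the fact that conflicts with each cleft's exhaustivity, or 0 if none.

Summary (i) focuses "the specimen" (the thing); background same agent, recipient, setting (Victor / David / in March). Fact (4) matches that background with thing = the blueprint — refutes (i).
Summary (ii) focuses "David" (the recipient); background same agent, thing, setting (Victor / the specimen / in March). No fact matches that background with a different recipient, so 0.

4, 0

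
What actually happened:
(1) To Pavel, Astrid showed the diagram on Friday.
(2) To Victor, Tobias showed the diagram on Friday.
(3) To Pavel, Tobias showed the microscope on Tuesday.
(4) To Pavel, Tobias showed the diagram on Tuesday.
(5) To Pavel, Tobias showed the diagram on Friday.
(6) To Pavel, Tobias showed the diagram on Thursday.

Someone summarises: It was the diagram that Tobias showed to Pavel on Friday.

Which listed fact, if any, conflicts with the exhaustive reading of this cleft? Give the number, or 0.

The cleft puts "the diagram" in focus and presupposes the open proposition with Tobias as agent and Pavel as recipient and on Friday as setting.
Exhaustivity: the diagram is the only thing satisfying that background.
Every other fact differs from the presupposition on some backgrounded slot, so none challenges the exhaustivity.

0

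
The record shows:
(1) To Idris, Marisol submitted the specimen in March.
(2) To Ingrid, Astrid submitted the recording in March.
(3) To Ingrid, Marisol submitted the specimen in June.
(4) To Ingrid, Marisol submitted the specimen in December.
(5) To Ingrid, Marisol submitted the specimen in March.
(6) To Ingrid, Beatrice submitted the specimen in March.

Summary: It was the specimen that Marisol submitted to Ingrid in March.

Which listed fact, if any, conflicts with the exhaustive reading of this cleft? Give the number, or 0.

0

Focus of the cleft: "the specimen" (the thing). Presupposed background: same agent, recipient, setting (Marisol / Ingrid / in March).
The exhaustive reading says no other thing fits that background.
Every other fact differs from the presupposition on some backgrounded slot, so none challenges the exhaustivity.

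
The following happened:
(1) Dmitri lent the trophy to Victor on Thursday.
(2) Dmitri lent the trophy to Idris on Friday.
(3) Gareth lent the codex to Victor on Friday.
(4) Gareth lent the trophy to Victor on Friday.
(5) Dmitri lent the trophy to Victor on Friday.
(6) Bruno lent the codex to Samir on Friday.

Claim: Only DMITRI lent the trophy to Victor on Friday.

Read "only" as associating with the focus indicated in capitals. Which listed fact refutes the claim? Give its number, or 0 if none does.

The capitals mark "Dmitri" as focus. So "only" rules out other agents, with the rest (same thing, recipient, setting (the trophy / Victor / on Friday)) as background.
Fact (4) matches on same thing, recipient, setting (the trophy / Victor / on Friday), but has agent = Gareth instead. That refutes the claim.

4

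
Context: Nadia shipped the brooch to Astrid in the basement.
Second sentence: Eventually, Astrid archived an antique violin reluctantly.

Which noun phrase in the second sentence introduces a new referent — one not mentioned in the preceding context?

"Astrid" in the second sentence is given — already mentioned in the context.
"an antique violin" has no antecedent in the context; it is discourse-new (the indefinite article also signals a new referent).

an antique violin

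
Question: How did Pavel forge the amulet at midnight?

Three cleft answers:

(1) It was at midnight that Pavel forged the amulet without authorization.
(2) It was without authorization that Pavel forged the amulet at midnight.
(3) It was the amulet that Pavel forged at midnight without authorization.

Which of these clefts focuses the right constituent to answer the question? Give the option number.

The question word "how" targets the manner.
Option (1) clefts "at midnight" — the time, not what was asked.
Option (2) clefts "without authorization" — that matches what the question asks about.
Option (3) clefts "the amulet" — the direct object, not what was asked.
So the congruent reply is (2).

2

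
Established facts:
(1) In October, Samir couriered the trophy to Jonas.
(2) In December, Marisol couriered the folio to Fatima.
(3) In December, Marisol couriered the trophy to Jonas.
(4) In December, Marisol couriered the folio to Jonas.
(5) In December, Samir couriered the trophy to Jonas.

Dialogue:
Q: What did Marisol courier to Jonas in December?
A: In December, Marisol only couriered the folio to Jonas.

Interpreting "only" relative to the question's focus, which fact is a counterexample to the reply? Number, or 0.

3

Answering "What did ...?" puts focus on the thing — here, "the folio".
"Only" then excludes alternative things while the background — agent = Marisol, recipient = Jonas, setting = in December — is held fixed.
Fact (3) keeps agent = Marisol, recipient = Jonas, setting = in December but has thing = the trophy; that refutes the reply.
(Fact (2) would refute a reading with focus on the recipient — but that is not what the question asks.)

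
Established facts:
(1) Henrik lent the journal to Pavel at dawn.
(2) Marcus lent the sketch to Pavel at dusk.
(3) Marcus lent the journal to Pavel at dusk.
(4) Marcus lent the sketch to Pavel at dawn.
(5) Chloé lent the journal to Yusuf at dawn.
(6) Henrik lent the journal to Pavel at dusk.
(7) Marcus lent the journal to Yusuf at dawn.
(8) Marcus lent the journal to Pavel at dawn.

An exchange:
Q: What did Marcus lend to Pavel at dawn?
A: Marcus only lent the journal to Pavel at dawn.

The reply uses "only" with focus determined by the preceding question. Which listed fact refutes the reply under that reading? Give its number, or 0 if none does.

Answering "What did ...?" puts focus on the thing — here, "the journal".
So "only" ranges over things; the rest (same agent, recipient, setting (Marcus / Pavel / at dawn)) is presupposed.
Fact (4) shares the background with a different thing (the sketch) — counterexample.
(Fact (7) would refute a reading with focus on the recipient — but that is not what the question asks.)

4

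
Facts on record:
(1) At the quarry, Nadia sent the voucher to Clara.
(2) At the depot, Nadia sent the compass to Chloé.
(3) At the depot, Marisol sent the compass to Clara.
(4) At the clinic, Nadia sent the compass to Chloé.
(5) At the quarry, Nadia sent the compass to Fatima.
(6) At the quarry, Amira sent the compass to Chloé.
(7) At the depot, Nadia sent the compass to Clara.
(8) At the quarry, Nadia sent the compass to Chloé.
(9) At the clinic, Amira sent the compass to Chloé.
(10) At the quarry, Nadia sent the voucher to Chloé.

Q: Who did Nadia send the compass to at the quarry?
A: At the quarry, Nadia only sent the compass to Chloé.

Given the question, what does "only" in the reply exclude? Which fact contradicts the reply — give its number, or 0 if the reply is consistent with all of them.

5

Answering "Who did ... to ...?" puts focus on the recipient — here, "Chloé".
So "only" ranges over recipients; the rest (agent = Nadia, thing = the compass, setting = at the quarry) is presupposed.
Fact (5) shares the background with a different recipient (Fatima) — counterexample.
(Fact (10) would refute a reading with focus on the thing — but that is not what the question asks.)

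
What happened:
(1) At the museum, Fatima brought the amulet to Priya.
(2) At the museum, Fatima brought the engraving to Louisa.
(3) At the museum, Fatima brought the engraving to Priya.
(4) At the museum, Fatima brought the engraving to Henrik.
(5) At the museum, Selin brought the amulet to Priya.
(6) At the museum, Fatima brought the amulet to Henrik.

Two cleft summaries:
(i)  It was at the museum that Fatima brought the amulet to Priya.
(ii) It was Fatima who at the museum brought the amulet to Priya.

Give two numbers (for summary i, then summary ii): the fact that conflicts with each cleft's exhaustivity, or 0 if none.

0, 5

(i): focus "at the museum". No fact shares Fatima as agent and the amulet as thing and Priya as recipient with a different setting. 0.
(ii): focus "Fatima". Looking for the amulet as thing and Priya as recipient and at the museum as setting with some other agent — fact (5) has Selin there. Refuted.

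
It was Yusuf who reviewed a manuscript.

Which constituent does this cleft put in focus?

In an it-cleft "It was X that/who ...", the clefted constituent X is the focus; the that/who-clause expresses the presupposed open proposition.
Here the focus is "Yusuf". The backgrounded (presupposed) material includes "a manuscript".

Yusuf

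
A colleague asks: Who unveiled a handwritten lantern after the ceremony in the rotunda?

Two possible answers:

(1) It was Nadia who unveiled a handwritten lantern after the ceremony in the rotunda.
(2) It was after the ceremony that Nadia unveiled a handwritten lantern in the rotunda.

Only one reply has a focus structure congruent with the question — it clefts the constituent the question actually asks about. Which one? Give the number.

1

The question word "who" targets the subject (agent).
Option (1) clefts "Nadia" — that matches what the question asks about.
Option (2) clefts "after the ceremony" — the time, not what was asked.
So the congruent reply is (1).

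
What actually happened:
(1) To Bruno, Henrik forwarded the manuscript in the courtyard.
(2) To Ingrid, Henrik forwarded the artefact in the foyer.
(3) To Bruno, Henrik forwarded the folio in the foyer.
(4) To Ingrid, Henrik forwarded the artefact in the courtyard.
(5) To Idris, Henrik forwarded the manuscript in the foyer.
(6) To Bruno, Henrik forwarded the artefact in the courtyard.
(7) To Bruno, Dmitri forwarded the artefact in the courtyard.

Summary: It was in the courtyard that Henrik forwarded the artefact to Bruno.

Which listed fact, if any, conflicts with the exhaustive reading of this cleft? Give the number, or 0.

0

The cleft puts "in the courtyard" in focus and presupposes the open proposition with agent = Henrik, thing = the artefact, recipient = Bruno.
Exhaustivity: in the courtyard is the only setting satisfying that background.
Every other fact differs from the presupposition on some backgrounded slot, so none challenges the exhaustivity.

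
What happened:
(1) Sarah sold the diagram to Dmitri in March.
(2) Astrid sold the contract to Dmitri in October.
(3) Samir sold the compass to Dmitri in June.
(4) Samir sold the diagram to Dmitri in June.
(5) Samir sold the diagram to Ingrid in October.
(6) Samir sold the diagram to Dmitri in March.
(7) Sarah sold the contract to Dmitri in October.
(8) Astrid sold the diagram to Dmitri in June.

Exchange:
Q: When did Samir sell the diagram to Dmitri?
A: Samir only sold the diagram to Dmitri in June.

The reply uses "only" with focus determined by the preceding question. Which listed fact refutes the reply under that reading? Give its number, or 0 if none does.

The question "When did ...?" targets the setting, so in the reply the focus falls on "in June".
So "only" ranges over settings; the rest (Samir as agent and the diagram as thing and Dmitri as recipient) is presupposed.
Fact (6) keeps Samir as agent and the diagram as thing and Dmitri as recipient but has setting = in March; that refutes the reply.
(Fact (3) would refute a reading with focus on the thing — but that is not what the question asks.)

6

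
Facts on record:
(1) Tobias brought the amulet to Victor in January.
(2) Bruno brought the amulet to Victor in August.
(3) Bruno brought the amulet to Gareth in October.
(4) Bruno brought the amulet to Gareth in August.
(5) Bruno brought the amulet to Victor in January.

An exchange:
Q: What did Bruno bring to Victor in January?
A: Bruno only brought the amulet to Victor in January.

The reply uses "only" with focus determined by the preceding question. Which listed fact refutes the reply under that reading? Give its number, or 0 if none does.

Answering "What did ...?" puts focus on the thing — here, "the amulet".
"Only" then excludes alternative things while the background — agent = Bruno, recipient = Victor, setting = in January — is held fixed.
No fact keeps agent = Bruno, recipient = Victor, setting = in January while changing the thing; every other fact differs on something backgrounded. The reply stands.
(Fact (2) would refute a reading with focus on the setting — but that is not what the question asks.)

0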